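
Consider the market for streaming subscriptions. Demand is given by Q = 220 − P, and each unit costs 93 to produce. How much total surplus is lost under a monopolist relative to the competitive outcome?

Inverting demand: P = 220 − Q.
Competitive firms price at marginal cost: P = 93, giving Q = 127.
The monopolist equates marginal revenue to marginal cost: 220 − 2Q = 93, so Q = 63.5. From demand, P = 156.5.
DWL is the triangle between Q = 63.5 and Q = 127: ½·(127 − 63.5)·(156.5 − 93) = 2016.125.

DWL = 2016.125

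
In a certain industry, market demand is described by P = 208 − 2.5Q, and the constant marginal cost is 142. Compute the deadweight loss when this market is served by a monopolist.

Perfect competition: P = MC = 142, so 208 − 2.5Q = 142 and Q = 26.4.
The monopolist equates marginal revenue to marginal cost: 208 − 5Q = 142, so Q = 13.2. From demand, P = 175.
DWL is the triangle between Q = 13.2 and Q = 26.4: ½·(26.4 − 13.2)·(175 − 142) = 217.8.

DWL = 217.8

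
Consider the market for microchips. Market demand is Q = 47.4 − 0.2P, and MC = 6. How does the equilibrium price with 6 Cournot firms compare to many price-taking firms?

Inverting demand: P = 237 − 5Q.
Cournot with 6 identical firms: the symmetric best-response condition is 237 − 35q = 6. Each firm produces q = 6.6, total output Q = 39.6, price P = 39.
Under competition P = MC = 6, so Q = (237 − 6)/5 = 46.2.

Cournot: P = 39; Competition: P = 6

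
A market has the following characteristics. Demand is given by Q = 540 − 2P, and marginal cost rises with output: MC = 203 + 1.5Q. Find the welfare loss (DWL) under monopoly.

Inverting demand: P = 270 − 0.5Q.
Under competition P = MC: 270 − 0.5Q = 203 + 1.5Q ⇒ Q = 33.5, P = 253.25.
The monopolist equates marginal revenue to marginal cost: 270 − Q = 203 + 1.5Q, so Q = 26.8. From demand, P = 256.6.
CS = ½·(270 − 253.25)·33.5 = 4489/16; PS = (253.25·33.5 − 203·33.5 − ½·1.5·33.5²) = 13467/16; TS = 1122.25.
CS = ½·(270 − 256.6)·26.8 = 179.56; PS = (256.6·26.8 − 203·26.8 − ½·1.5·26.8²) = 897.8; TS = 1077.36.
DWL = 1122.25 − 1077.36 = 44.89.

DWL = 44.89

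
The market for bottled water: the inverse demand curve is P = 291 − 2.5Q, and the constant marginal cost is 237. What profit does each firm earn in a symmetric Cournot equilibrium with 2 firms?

π_i = 129.6

With 2 symmetric Cournot firms, each firm's FOC gives 291 − 7.5q = 237, so q = 7.2, Q = 2·7.2 = 14.4, and P = 255.
Each firm's profit = (255 − 237)·7.2 = 129.6.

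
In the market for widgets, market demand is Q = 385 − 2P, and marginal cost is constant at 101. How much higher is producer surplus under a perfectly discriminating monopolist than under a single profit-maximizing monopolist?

Inverting demand: P = 192.5 − 0.5Q.
The monopolist equates marginal revenue to marginal cost: 192.5 − Q = 101, so Q = 91.5. From demand, P = 146.75.
PS = (146.75 − 101)·91.5 = 4186.125.
A perfectly discriminating monopolist sells every unit with P(Q) ≥ MC(Q), so output equals the competitive quantity Q = 183. Each buyer pays their reservation price, so CS = 0 and the firm captures all surplus.
PS = ½·(192.5 − 101)·183 = 8372.25.
Change in producer surplus: 8372.25 − 4186.125 = 4186.125.

PS rises by 4186.125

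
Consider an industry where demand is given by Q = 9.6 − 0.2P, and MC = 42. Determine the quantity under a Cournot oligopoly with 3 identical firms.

Inverting demand: P = 48 − 5Q.
Cournot with 3 identical firms: the symmetric best-response condition is 48 − 20q = 42. Each firm produces q = 0.3, total output Q = 0.9, price P = 43.5.

Q = 0.9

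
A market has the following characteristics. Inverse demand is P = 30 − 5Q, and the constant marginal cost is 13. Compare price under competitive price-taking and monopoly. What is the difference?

Under competition P = MC = 13, so Q = (30 − 13)/5 = 3.4.
A monopolist chooses Q where MR = MC. MR = 30 − 10Q; setting this equal to 13 gives Q = 1.7 and P = 21.5.
Change in price: 21.5 − 13 = 8.5.

P rises by 8.5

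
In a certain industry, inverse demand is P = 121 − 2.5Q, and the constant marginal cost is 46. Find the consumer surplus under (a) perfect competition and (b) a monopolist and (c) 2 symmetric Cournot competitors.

Competition: CS = 1125; Monopoly: CS = 281.25; Cournot: CS = 500

Under competition P = MC = 46, so Q = (121 − 46)/2.5 = 30.
CS = ½·(121 − 46)·30 = 1125.
A monopolist chooses Q where MR = MC. MR = 121 − 5Q; setting this equal to 46 gives Q = 15 and P = 83.5.
CS = ½·(121 − 83.5)·15 = 281.25.
Cournot with 2 identical firms: the symmetric best-response condition is 121 − 7.5q = 46. Each firm produces q = 10, total output Q = 20, price P = 71.
CS = ½·(121 − 71)·20 = 500.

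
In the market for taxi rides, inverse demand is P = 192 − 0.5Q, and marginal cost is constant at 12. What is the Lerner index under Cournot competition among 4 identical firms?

Lerner index = 0.75

With 4 symmetric Cournot firms, each firm's FOC gives 192 − 2.5q = 12, so q = 72, Q = 4·72 = 288, and P = 48.
Lerner index = (P − MC)/P = (48 − 12)/48 = 0.75.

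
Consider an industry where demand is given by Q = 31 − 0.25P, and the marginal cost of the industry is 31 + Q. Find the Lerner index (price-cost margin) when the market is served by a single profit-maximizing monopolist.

Inverting demand: P = 124 − 4Q.
A monopolist chooses Q where MR = MC. MR = 124 − 8Q; setting this equal to 31 + Q gives Q = 31/3 and P = 248/3.
Lerner index = (P − MC)/P = (248/3 − 124/3)/(248/3) = 0.5.

Lerner index = 0.5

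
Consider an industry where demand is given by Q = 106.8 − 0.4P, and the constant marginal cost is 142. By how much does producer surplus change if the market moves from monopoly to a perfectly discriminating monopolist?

PS rises by 1562.5

Inverting demand: P = 267 − 2.5Q.
A monopolist chooses Q where MR = MC. MR = 267 − 5Q; setting this equal to 142 gives Q = 25 and P = 204.5.
PS = (204.5 − 142)·25 = 1562.5.
Under first-degree price discrimination the firm charges each unit its demand price and produces up to where P = MC, i.e. Q = 50. Consumer surplus is zero; producer surplus equals total surplus.
PS = ½·(267 − 142)·50 = 3125.
Change in producer surplus: 3125 − 1562.5 = 1562.5.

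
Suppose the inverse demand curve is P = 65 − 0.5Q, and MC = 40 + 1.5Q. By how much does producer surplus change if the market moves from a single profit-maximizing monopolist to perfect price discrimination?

Monopoly sets MR = MC: 65 − Q = 40 + 1.5Q ⇒ Q = 10, P = 65 − 0.5·10 = 60.
PS = P·Q − VC(Q) = 60·10 − (40·10 + ½·1.5·10²) = 125.
A perfectly discriminating monopolist sells every unit with P(Q) ≥ MC(Q), so output equals the competitive quantity Q = 12.5. Each buyer pays their reservation price, so CS = 0 and the firm captures all surplus.
PS = ½·(65 − 40)·12.5 = 156.25.
Change in producer surplus: 156.25 − 125 = 31.25.

Producer surplus rises by 31.25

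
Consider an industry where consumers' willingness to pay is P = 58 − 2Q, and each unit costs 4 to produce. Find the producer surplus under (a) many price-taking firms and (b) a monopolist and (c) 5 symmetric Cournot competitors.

Competition: PS = 0; Monopoly: PS = 364.5; Cournot: PS = 202.5

Competitive firms price at marginal cost: P = 4, giving Q = 27.
PS = (4 − 4)·27 = 0.
A monopolist chooses Q where MR = MC. MR = 58 − 4Q; setting this equal to 4 gives Q = 13.5 and P = 31.
PS = (31 − 4)·13.5 = 364.5.
With 5 symmetric Cournot firms, each firm's FOC gives 58 − 12q = 4, so q = 4.5, Q = 5·4.5 = 22.5, and P = 13.
PS = (13 − 4)·22.5 = 202.5.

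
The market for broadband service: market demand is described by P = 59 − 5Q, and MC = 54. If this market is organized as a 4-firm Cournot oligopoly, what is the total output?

Cournot with 4 identical firms: the symmetric best-response condition is 59 − 25q = 54. Each firm produces q = 0.2, total output Q = 0.8, price P = 55.

Q = 0.8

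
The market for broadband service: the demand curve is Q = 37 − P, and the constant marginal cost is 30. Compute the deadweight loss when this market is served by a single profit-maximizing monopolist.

DWL = 6.125

Inverting demand: P = 37 − Q.
Competitive firms price at marginal cost: P = 30, giving Q = 7.
A monopolist chooses Q where MR = MC. MR = 37 − 2Q; setting this equal to 30 gives Q = 3.5 and P = 33.5.
DWL is the triangle between Q = 3.5 and Q = 7: ½·(7 − 3.5)·(33.5 − 30) = 6.125.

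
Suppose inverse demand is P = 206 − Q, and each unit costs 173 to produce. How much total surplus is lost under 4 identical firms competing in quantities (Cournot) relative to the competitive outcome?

Competitive firms price at marginal cost: P = 173, giving Q = 33.
With 4 symmetric Cournot firms, each firm's FOC gives 206 − 5q = 173, so q = 6.6, Q = 4·6.6 = 26.4, and P = 179.6.
DWL is the triangle between Q = 26.4 and Q = 33: ½·(33 − 26.4)·(179.6 − 173) = 21.78.

DWL = 21.78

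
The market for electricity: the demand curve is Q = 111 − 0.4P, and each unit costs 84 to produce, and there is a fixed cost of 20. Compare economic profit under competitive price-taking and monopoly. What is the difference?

π rises by 3744.225

Inverting demand: P = 277.5 − 2.5Q.
Perfect competition: P = MC = 84, so 277.5 − 2.5Q = 84 and Q = 77.4.
Profit = (84 − 84)·77.4 − 20 = −20.
Monopoly sets MR = MC: 277.5 − 5Q = 84 ⇒ Q = 38.7, P = 277.5 − 2.5·38.7 = 180.75.
Profit = (180.75 − 84)·38.7 − 20 = 3724.225.
Change in economic profit: 3724.225 − −20 = 3744.225.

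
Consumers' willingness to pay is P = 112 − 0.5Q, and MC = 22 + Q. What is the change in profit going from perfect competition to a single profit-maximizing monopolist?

Competitive equilibrium sets price equal to marginal cost: 112 − 0.5Q = 22 + Q, so Q = 60 and P = 82.
Profit = 82·60 − (22·60 + ½·1·60²) = 1800.
The monopolist equates marginal revenue to marginal cost: 112 − Q = 22 + Q, so Q = 45. From demand, P = 89.5.
Profit = 89.5·45 − (22·45 + ½·1·45²) = 2025.
Change in profit: 2025 − 1800 = 225.

Profit rises by 225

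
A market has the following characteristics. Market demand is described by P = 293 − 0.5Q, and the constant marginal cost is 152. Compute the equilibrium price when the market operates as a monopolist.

P = 222.5

The monopolist equates marginal revenue to marginal cost: 293 − Q = 152, so Q = 141. From demand, P = 222.5.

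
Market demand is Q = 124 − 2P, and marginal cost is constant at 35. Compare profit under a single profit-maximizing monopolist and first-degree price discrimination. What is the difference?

Profit rises by 364.5

Inverting demand: P = 62 − 0.5Q.
The monopolist equates marginal revenue to marginal cost: 62 − Q = 35, so Q = 27. From demand, P = 48.5.
Profit = (48.5 − 35)·27 = 364.5.
A perfectly discriminating monopolist sells every unit with P(Q) ≥ MC(Q), so output equals the competitive quantity Q = 54. Each buyer pays their reservation price, so CS = 0 and the firm captures all surplus.
PS equals the full surplus area, 729. Profit = 729 = 729.
Change in profit: 729 − 364.5 = 364.5.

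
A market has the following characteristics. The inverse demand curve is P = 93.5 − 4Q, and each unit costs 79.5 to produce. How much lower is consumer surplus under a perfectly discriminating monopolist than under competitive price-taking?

Consumer surplus falls by 24.5

Under competition P = MC = 79.5, so Q = (93.5 − 79.5)/4 = 3.5.
CS = ½·(93.5 − 79.5)·3.5 = 24.5.
Under first-degree price discrimination the firm charges each unit its demand price and produces up to where P = MC, i.e. Q = 3.5. Consumer surplus is zero; producer surplus equals total surplus.
CS = 0.
Change in consumer surplus: 0 − 24.5 = −24.5.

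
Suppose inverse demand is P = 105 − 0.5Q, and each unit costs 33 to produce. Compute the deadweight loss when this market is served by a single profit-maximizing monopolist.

DWL = 1296

Competitive firms price at marginal cost: P = 33, giving Q = 144.
The monopolist equates marginal revenue to marginal cost: 105 − Q = 33, so Q = 72. From demand, P = 69.
DWL is the triangle between Q = 72 and Q = 144: ½·(144 − 72)·(69 − 33) = 1296.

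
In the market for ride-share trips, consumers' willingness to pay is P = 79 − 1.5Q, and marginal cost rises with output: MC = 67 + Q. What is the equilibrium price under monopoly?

The monopolist equates marginal revenue to marginal cost: 79 − 3Q = 67 + Q, so Q = 3. From demand, P = 74.5.

P = 74.5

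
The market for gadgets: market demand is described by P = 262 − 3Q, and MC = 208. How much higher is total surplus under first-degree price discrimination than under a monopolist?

Total surplus rises by 121.5

The monopolist equates marginal revenue to marginal cost: 262 − 6Q = 208, so Q = 9. From demand, P = 235.
CS = ½·(262 − 235)·9 = 121.5; PS = (235 − 208)·9 = 243; TS = 364.5.
With perfect price discrimination, output is the efficient level Q = 18 (where demand meets MC), but every buyer pays their willingness to pay: CS = 0 and PS = total surplus.
TS = 486 (equal to competitive TS).
Change in total surplus: 486 − 364.5 = 121.5.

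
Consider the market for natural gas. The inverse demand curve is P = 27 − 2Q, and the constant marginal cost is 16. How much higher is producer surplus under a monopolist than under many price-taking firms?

Perfect competition: P = MC = 16, so 27 − 2Q = 16 and Q = 5.5.
PS = (16 − 16)·5.5 = 0.
The monopolist equates marginal revenue to marginal cost: 27 − 4Q = 16, so Q = 2.75. From demand, P = 21.5.
PS = (21.5 − 16)·2.75 = 15.125.
Change in producer surplus: 15.125 − 0 = 15.125.

Producer surplus rises by 15.125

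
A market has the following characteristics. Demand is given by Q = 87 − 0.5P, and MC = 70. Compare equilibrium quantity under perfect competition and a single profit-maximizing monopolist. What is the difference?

Inverting demand: P = 174 − 2Q.
Perfect competition: P = MC = 70, so 174 − 2Q = 70 and Q = 52.
The monopolist equates marginal revenue to marginal cost: 174 − 4Q = 70, so Q = 26. From demand, P = 122.
Change in equilibrium quantity: 26 − 52 = −26.

Q falls by 26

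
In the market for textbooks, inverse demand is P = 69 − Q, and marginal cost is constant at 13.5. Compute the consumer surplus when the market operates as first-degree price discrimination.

CS = 0

With perfect price discrimination, output is the efficient level Q = 55.5 (where demand meets MC), but every buyer pays their willingness to pay: CS = 0 and PS = total surplus.
CS = 0.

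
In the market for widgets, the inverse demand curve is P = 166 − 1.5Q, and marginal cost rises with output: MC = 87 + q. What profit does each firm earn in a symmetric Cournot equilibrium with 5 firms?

Cournot with 5 identical firms: the symmetric best-response condition is 166 − 9q = 87 + q. Each firm produces q = 7.9, total output Q = 39.5, price P = 106.75.
Each firm's profit = 106.75·7.9 − (87·7.9 + ½·1·7.9²) = 124.82.

π_i = 124.82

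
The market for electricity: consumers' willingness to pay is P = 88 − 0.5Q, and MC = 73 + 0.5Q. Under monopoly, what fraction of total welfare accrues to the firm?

PS/TS = 0.75

Monopoly sets MR = MC: 88 − Q = 73 + 0.5Q ⇒ Q = 10, P = 88 − 0.5·10 = 83.
CS = ½·(88 − 83)·10 = 25.
PS = P·Q − VC(Q) = 83·10 − (73·10 + ½·0.5·10²) = 75.
Share captured = PS/TS = 75/100 = 0.75.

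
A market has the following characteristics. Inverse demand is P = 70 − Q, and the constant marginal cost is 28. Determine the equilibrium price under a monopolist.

A monopolist chooses Q where MR = MC. MR = 70 − 2Q; setting this equal to 28 gives Q = 21 and P = 49.

P = 49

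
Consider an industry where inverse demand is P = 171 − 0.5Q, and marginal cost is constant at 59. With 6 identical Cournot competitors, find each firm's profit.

π_i = 512

In a 6-firm Cournot equilibrium, symmetry and the first-order condition give q = (171 − 59)/(3.5) = 32. So Q = 192 and P = 75.
Each firm's profit = (75 − 59)·32 = 512.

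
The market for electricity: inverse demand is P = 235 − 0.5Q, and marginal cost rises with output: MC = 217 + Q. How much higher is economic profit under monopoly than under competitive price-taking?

Economic profit rises by 9

Under competition P = MC: 235 − 0.5Q = 217 + Q ⇒ Q = 12, P = 229.
Profit = 229·12 − (217·12 + ½·1·12²) = 72.
Monopoly sets MR = MC: 235 − Q = 217 + Q ⇒ Q = 9, P = 235 − 0.5·9 = 230.5.
Profit = 230.5·9 − (217·9 + ½·1·9²) = 81.
Change in economic profit: 81 − 72 = 9.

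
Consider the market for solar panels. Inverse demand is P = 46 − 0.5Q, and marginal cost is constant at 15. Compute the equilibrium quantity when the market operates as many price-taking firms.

Q = 62

Competitive firms price at marginal cost: P = 15, giving Q = 62.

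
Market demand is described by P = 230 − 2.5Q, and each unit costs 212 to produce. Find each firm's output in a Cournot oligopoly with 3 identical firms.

With 3 symmetric Cournot firms, each firm's FOC gives 230 − 10q = 212, so q = 1.8, Q = 3·1.8 = 5.4, and P = 216.5.

q_i = 1.8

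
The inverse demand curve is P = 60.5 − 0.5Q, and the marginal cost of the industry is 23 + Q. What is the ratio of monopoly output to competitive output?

A monopolist chooses Q where MR = MC. MR = 60.5 − Q; setting this equal to 23 + Q gives Q = 18.75 and P = 51.125.
Under competition P = MC: 60.5 − 0.5Q = 23 + Q ⇒ Q = 25, P = 48.
Ratio Q_m/Q_c = 18.75/25 = 0.75.

Q_m/Q_c = 0.75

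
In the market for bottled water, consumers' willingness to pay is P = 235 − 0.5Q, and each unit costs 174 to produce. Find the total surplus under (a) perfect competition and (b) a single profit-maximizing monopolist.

Competitive firms price at marginal cost: P = 174, giving Q = 122.
CS = ½·(235 − 174)·122 = 3721; PS = (174 − 174)·122 = 0; TS = 3721.
The monopolist equates marginal revenue to marginal cost: 235 − Q = 174, so Q = 61. From demand, P = 204.5.
CS = ½·(235 − 204.5)·61 = 930.25; PS = (204.5 − 174)·61 = 1860.5; TS = 2790.75.

Competition: TS = 3721; Monopoly: TS = 2790.75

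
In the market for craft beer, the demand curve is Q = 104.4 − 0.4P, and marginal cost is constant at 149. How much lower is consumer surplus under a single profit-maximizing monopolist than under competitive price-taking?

CS falls by 1881.6

Inverting demand: P = 261 − 2.5Q.
Perfect competition: P = MC = 149, so 261 − 2.5Q = 149 and Q = 44.8.
CS = ½·(261 − 149)·44.8 = 2508.8.
A monopolist chooses Q where MR = MC. MR = 261 − 5Q; setting this equal to 149 gives Q = 22.4 and P = 205.
CS = ½·(261 − 205)·22.4 = 627.2.
Change in consumer surplus: 627.2 − 2508.8 = −1881.6.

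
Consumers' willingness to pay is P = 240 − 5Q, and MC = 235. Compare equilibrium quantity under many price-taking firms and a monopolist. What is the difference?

Q falls by 0.5

Competitive firms price at marginal cost: P = 235, giving Q = 1.
The monopolist equates marginal revenue to marginal cost: 240 − 10Q = 235, so Q = 0.5. From demand, P = 237.5.
Change in equilibrium quantity: 0.5 − 1 = −0.5.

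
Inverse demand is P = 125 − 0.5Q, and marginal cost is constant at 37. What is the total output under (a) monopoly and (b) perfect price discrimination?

Monopoly: Q = 88; Perfect PD: Q = 176

A monopolist chooses Q where MR = MC. MR = 125 − Q; setting this equal to 37 gives Q = 88 and P = 81.
A perfectly discriminating monopolist sells every unit with P(Q) ≥ MC(Q), so output equals the competitive quantity Q = 176. Each buyer pays their reservation price, so CS = 0 and the firm captures all surplus.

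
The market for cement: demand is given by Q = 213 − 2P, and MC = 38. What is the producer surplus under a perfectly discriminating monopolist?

Inverting demand: P = 106.5 − 0.5Q.
With perfect price discrimination, output is the efficient level Q = 137 (where demand meets MC), but every buyer pays their willingness to pay: CS = 0 and PS = total surplus.
PS = ½·(106.5 − 38)·137 = 4692.25.

PS = 4692.25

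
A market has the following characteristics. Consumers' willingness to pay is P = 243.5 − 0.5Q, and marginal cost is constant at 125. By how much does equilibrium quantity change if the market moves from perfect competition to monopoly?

Q falls by 118.5

Perfect competition: P = MC = 125, so 243.5 − 0.5Q = 125 and Q = 237.
Monopoly sets MR = MC: 243.5 − Q = 125 ⇒ Q = 118.5, P = 243.5 − 0.5·118.5 = 184.25.
Change in equilibrium quantity: 118.5 − 237 = −118.5.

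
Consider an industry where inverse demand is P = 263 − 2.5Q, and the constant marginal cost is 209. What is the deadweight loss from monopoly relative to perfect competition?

DWL = 145.8

Competitive firms price at marginal cost: P = 209, giving Q = 21.6.
A monopolist chooses Q where MR = MC. MR = 263 − 5Q; setting this equal to 209 gives Q = 10.8 and P = 236.
DWL is the triangle between Q = 10.8 and Q = 21.6: ½·(21.6 − 10.8)·(236 − 209) = 145.8.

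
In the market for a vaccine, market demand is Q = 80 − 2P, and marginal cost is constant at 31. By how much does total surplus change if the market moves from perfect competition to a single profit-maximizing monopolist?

Inverting demand: P = 40 − 0.5Q.
Perfect competition: P = MC = 31, so 40 − 0.5Q = 31 and Q = 18.
CS = ½·(40 − 31)·18 = 81; PS = (31 − 31)·18 = 0; TS = 81.
The monopolist equates marginal revenue to marginal cost: 40 − Q = 31, so Q = 9. From demand, P = 35.5.
CS = ½·(40 − 35.5)·9 = 20.25; PS = (35.5 − 31)·9 = 40.5; TS = 60.75.
Change in total surplus: 60.75 − 81 = −20.25.

TS falls by 20.25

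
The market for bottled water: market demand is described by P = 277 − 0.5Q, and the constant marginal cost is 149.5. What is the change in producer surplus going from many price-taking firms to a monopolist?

Competitive firms price at marginal cost: P = 149.5, giving Q = 255.
PS = (149.5 − 149.5)·255 = 0.
A monopolist chooses Q where MR = MC. MR = 277 − Q; setting this equal to 149.5 gives Q = 127.5 and P = 213.25.
PS = (213.25 − 149.5)·127.5 = 8128.125.
Change in producer surplus: 8128.125 − 0 = 8128.125.

Producer surplus rises by 8128.125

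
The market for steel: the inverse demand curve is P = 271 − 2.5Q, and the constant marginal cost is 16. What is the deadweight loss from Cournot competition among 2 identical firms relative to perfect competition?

Under competition P = MC = 16, so Q = (271 − 16)/2.5 = 102.
Cournot with 2 identical firms: the symmetric best-response condition is 271 − 7.5q = 16. Each firm produces q = 34, total output Q = 68, price P = 101.
DWL is the triangle between Q = 68 and Q = 102: ½·(102 − 68)·(101 − 16) = 1445.

DWL = 1445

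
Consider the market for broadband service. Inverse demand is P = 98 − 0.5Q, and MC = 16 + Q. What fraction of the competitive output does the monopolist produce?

A monopolist chooses Q where MR = MC. MR = 98 − Q; setting this equal to 16 + Q gives Q = 41 and P = 77.5.
Competitive equilibrium sets price equal to marginal cost: 98 − 0.5Q = 16 + Q, so Q = 164/3 and P = 212/3.
Ratio Q_m/Q_c = 41/(164/3) = 0.75.

Q_m/Q_c = 0.75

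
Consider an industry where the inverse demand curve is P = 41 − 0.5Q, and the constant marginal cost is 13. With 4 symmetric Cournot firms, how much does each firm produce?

q_i = 11.2

With 4 symmetric Cournot firms, each firm's FOC gives 41 − 2.5q = 13, so q = 11.2, Q = 4·11.2 = 44.8, and P = 18.6.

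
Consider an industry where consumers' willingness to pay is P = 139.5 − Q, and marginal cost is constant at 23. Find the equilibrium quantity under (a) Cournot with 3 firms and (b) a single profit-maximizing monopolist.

Cournot: Q = 87.375; Monopoly: Q = 58.25

With 3 symmetric Cournot firms, each firm's FOC gives 139.5 − 4q = 23, so q = 29.125, Q = 3·29.125 = 87.375, and P = 52.125.
A monopolist chooses Q where MR = MC. MR = 139.5 − 2Q; setting this equal to 23 gives Q = 58.25 and P = 81.25.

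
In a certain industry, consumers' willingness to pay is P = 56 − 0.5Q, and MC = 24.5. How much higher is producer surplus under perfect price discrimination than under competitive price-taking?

PS rises by 992.25

Competitive firms price at marginal cost: P = 24.5, giving Q = 63.
PS = (24.5 − 24.5)·63 = 0.
Under first-degree price discrimination the firm charges each unit its demand price and produces up to where P = MC, i.e. Q = 63. Consumer surplus is zero; producer surplus equals total surplus.
PS = ½·(56 − 24.5)·63 = 992.25.
Change in producer surplus: 992.25 − 0 = 992.25.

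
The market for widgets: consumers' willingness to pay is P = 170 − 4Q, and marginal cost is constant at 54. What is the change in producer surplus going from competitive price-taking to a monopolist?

Producer surplus rises by 841

Perfect competition: P = MC = 54, so 170 − 4Q = 54 and Q = 29.
PS = (54 − 54)·29 = 0.
Monopoly sets MR = MC: 170 − 8Q = 54 ⇒ Q = 14.5, P = 170 − 4·14.5 = 112.
PS = (112 − 54)·14.5 = 841.
Change in producer surplus: 841 − 0 = 841.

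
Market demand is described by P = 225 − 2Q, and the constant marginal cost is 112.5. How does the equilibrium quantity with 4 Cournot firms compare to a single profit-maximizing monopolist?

In a 4-firm Cournot equilibrium, symmetry and the first-order condition give q = (225 − 112.5)/(10) = 11.25. So Q = 45 and P = 135.
Monopoly sets MR = MC: 225 − 4Q = 112.5 ⇒ Q = 28.125, P = 225 − 2·28.125 = 168.75.

Cournot: Q = 45; Monopoly: Q = 28.125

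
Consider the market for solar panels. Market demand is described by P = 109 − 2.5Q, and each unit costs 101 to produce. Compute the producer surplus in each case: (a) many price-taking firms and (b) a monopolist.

Under competition P = MC = 101, so Q = (109 − 101)/2.5 = 3.2.
PS = (101 − 101)·3.2 = 0.
The monopolist equates marginal revenue to marginal cost: 109 − 5Q = 101, so Q = 1.6. From demand, P = 105.
PS = (105 − 101)·1.6 = 6.4.

Competition: PS = 0; Monopoly: PS = 6.4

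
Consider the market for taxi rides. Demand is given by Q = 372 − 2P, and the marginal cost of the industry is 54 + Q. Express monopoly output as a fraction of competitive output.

Inverting demand: P = 186 − 0.5Q.
Monopoly sets MR = MC: 186 − Q = 54 + Q ⇒ Q = 66, P = 186 − 0.5·66 = 153.
Under competition P = MC: 186 − 0.5Q = 54 + Q ⇒ Q = 88, P = 142.
Ratio Q_m/Q_c = 66/88 = 0.75.

Q_m/Q_c = 0.75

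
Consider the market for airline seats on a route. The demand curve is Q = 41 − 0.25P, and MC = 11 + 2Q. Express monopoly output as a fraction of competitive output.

Inverting demand: P = 164 − 4Q.
A monopolist chooses Q where MR = MC. MR = 164 − 8Q; setting this equal to 11 + 2Q gives Q = 15.3 and P = 102.8.
Under competition P = MC: 164 − 4Q = 11 + 2Q ⇒ Q = 25.5, P = 62.
Ratio Q_m/Q_c = 15.3/25.5 = 0.6.

Q_m/Q_c = 0.6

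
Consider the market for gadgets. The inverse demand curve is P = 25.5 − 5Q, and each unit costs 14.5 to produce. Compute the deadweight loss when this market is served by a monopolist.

Competitive firms price at marginal cost: P = 14.5, giving Q = 2.2.
The monopolist equates marginal revenue to marginal cost: 25.5 − 10Q = 14.5, so Q = 1.1. From demand, P = 20.
DWL is the triangle between Q = 1.1 and Q = 2.2: ½·(2.2 − 1.1)·(20 − 14.5) = 3.025.

DWL = 3.025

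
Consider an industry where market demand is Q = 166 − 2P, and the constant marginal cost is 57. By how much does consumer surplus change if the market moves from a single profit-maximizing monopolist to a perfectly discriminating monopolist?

Consumer surplus falls by 169

Inverting demand: P = 83 − 0.5Q.
A monopolist chooses Q where MR = MC. MR = 83 − Q; setting this equal to 57 gives Q = 26 and P = 70.
CS = ½·(83 − 70)·26 = 169.
Under first-degree price discrimination the firm charges each unit its demand price and produces up to where P = MC, i.e. Q = 52. Consumer surplus is zero; producer surplus equals total surplus.
CS = 0.
Change in consumer surplus: 0 − 169 = −169.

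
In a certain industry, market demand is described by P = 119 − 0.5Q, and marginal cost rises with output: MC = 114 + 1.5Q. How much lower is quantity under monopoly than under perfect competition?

Competitive equilibrium sets price equal to marginal cost: 119 − 0.5Q = 114 + 1.5Q, so Q = 2.5 and P = 117.75.
A monopolist chooses Q where MR = MC. MR = 119 − Q; setting this equal to 114 + 1.5Q gives Q = 2 and P = 118.
Change in quantity: 2 − 2.5 = −0.5.

Quantity falls by 0.5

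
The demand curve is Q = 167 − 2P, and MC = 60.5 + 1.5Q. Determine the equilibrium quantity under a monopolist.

Inverting demand: P = 83.5 − 0.5Q.
Monopoly sets MR = MC: 83.5 − Q = 60.5 + 1.5Q ⇒ Q = 9.2, P = 83.5 − 0.5·9.2 = 78.9.

Q = 9.2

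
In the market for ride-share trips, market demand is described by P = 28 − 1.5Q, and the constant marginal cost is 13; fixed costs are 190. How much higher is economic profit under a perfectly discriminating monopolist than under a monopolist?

π rises by 37.5

The monopolist equates marginal revenue to marginal cost: 28 − 3Q = 13, so Q = 5. From demand, P = 20.5.
Profit = (20.5 − 13)·5 − 190 = −152.5.
With perfect price discrimination, output is the efficient level Q = 10 (where demand meets MC), but every buyer pays their willingness to pay: CS = 0 and PS = total surplus.
PS equals the full surplus area, 75. Profit = 75 − 190 = −115.
Change in economic profit: −115 − −152.5 = 37.5.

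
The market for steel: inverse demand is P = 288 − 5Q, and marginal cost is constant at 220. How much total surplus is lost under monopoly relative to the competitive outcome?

DWL = 115.6

Perfect competition: P = MC = 220, so 288 − 5Q = 220 and Q = 13.6.
A monopolist chooses Q where MR = MC. MR = 288 − 10Q; setting this equal to 220 gives Q = 6.8 and P = 254.
DWL is the triangle between Q = 6.8 and Q = 13.6: ½·(13.6 − 6.8)·(254 − 220) = 115.6.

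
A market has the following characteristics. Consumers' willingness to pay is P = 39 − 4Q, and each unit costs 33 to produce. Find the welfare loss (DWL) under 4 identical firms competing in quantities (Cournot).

Competitive firms price at marginal cost: P = 33, giving Q = 1.5.
Cournot with 4 identical firms: the symmetric best-response condition is 39 − 20q = 33. Each firm produces q = 0.3, total output Q = 1.2, price P = 34.2.
DWL is the triangle between Q = 1.2 and Q = 1.5: ½·(1.5 − 1.2)·(34.2 − 33) = 0.18.

DWL = 0.18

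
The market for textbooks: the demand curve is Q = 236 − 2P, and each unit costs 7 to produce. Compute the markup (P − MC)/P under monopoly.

Inverting demand: P = 118 − 0.5Q.
The monopolist equates marginal revenue to marginal cost: 118 − Q = 7, so Q = 111. From demand, P = 62.5.
Lerner index = (P − MC)/P = (62.5 − 7)/62.5 = 0.888.

Lerner index = 0.888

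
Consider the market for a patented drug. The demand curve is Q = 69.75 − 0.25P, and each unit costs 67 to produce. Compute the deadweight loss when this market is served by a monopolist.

DWL = 1404.5

Inverting demand: P = 279 − 4Q.
Under competition P = MC = 67, so Q = (279 − 67)/4 = 53.
A monopolist chooses Q where MR = MC. MR = 279 − 8Q; setting this equal to 67 gives Q = 26.5 and P = 173.
DWL is the triangle between Q = 26.5 and Q = 53: ½·(53 − 26.5)·(173 − 67) = 1404.5.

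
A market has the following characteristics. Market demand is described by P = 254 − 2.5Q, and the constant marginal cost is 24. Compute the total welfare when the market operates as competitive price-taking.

Perfect competition: P = MC = 24, so 254 − 2.5Q = 24 and Q = 92.
CS = ½·(254 − 24)·92 = 10580; PS = (24 − 24)·92 = 0; TS = 10580.

TS = 10580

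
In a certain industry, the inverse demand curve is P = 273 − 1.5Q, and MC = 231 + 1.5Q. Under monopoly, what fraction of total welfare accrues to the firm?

PS/TS = 0.75

The monopolist equates marginal revenue to marginal cost: 273 − 3Q = 231 + 1.5Q, so Q = 28/3. From demand, P = 259.
CS = ½·(273 − 259)·28/3 = 196/3.
PS = P·Q − VC(Q) = 259·28/3 − (231·28/3 + ½·1.5·(28/3)²) = 196.
Share captured = PS/TS = 196/(784/3) = 0.75.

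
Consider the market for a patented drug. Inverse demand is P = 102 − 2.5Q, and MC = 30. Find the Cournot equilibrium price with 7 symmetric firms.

Cournot with 7 identical firms: the symmetric best-response condition is 102 − 20q = 30. Each firm produces q = 3.6, total output Q = 25.2, price P = 39.

P = 39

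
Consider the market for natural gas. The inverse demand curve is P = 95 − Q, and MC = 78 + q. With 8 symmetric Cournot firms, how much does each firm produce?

q_i = 1.7

In a 8-firm Cournot equilibrium, symmetry and the first-order condition give q = (95 − 78)/(10) = 1.7. So Q = 13.6 and P = 81.4.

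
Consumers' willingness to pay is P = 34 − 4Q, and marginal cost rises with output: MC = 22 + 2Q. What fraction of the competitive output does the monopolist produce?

A monopolist chooses Q where MR = MC. MR = 34 − 8Q; setting this equal to 22 + 2Q gives Q = 1.2 and P = 29.2.
Under competition P = MC: 34 − 4Q = 22 + 2Q ⇒ Q = 2, P = 26.
Ratio Q_m/Q_c = 1.2/2 = 0.6.

Q_m/Q_c = 0.6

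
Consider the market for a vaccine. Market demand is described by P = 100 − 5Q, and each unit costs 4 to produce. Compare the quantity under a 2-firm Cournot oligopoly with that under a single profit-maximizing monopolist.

In a 2-firm Cournot equilibrium, symmetry and the first-order condition give q = (100 − 4)/(15) = 6.4. So Q = 12.8 and P = 36.
The monopolist equates marginal revenue to marginal cost: 100 − 10Q = 4, so Q = 9.6. From demand, P = 52.

Cournot: Q = 12.8; Monopoly: Q = 9.6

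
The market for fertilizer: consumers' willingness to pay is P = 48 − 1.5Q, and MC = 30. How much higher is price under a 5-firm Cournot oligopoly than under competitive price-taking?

Perfect competition: P = MC = 30, so 48 − 1.5Q = 30 and Q = 12.
With 5 symmetric Cournot firms, each firm's FOC gives 48 − 9q = 30, so q = 2, Q = 5·2 = 10, and P = 33.
Change in price: 33 − 30 = 3.

P rises by 3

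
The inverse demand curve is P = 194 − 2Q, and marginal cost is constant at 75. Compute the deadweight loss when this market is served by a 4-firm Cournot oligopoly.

Under competition P = MC = 75, so Q = (194 − 75)/2 = 59.5.
Cournot with 4 identical firms: the symmetric best-response condition is 194 − 10q = 75. Each firm produces q = 11.9, total output Q = 47.6, price P = 98.8.
DWL is the triangle between Q = 47.6 and Q = 59.5: ½·(59.5 − 47.6)·(98.8 − 75) = 141.61.

DWL = 141.61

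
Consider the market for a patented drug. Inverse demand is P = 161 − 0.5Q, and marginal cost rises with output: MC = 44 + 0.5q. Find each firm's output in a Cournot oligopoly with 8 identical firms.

Cournot with 8 identical firms: the symmetric best-response condition is 161 − 4.5q = 44 + 0.5q. Each firm produces q = 23.4, total output Q = 187.2, price P = 67.4.

q_i = 23.4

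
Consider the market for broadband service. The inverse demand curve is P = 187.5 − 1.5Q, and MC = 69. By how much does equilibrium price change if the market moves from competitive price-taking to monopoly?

Competitive firms price at marginal cost: P = 69, giving Q = 79.
Monopoly sets MR = MC: 187.5 − 3Q = 69 ⇒ Q = 39.5, P = 187.5 − 1.5·39.5 = 128.25.
Change in equilibrium price: 128.25 − 69 = 59.25.

P rises by 59.25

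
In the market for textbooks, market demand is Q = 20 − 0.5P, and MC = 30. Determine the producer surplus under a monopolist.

Inverting demand: P = 40 − 2Q.
The monopolist equates marginal revenue to marginal cost: 40 − 4Q = 30, so Q = 2.5. From demand, P = 35.
PS = (35 − 30)·2.5 = 12.5.

PS = 12.5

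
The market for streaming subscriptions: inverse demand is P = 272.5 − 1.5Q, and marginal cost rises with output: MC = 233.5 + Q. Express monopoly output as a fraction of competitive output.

Q_m/Q_c = 0.625

A monopolist chooses Q where MR = MC. MR = 272.5 − 3Q; setting this equal to 233.5 + Q gives Q = 9.75 and P = 257.875.
Competitive equilibrium sets price equal to marginal cost: 272.5 − 1.5Q = 233.5 + Q, so Q = 15.6 and P = 249.1.
Ratio Q_m/Q_c = 9.75/15.6 = 0.625.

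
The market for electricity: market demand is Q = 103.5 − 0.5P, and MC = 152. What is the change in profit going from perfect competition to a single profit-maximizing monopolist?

Inverting demand: P = 207 − 2Q.
Competitive firms price at marginal cost: P = 152, giving Q = 27.5.
Profit = (152 − 152)·27.5 = 0.
The monopolist equates marginal revenue to marginal cost: 207 − 4Q = 152, so Q = 13.75. From demand, P = 179.5.
Profit = (179.5 − 152)·13.75 = 378.125.
Change in profit: 378.125 − 0 = 378.125.

π rises by 378.125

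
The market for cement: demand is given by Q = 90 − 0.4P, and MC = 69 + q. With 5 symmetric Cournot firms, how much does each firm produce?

q_i = 9.75

Inverting demand: P = 225 − 2.5Q.
Cournot with 5 identical firms: the symmetric best-response condition is 225 − 15q = 69 + q. Each firm produces q = 9.75, total output Q = 48.75, price P = 103.125.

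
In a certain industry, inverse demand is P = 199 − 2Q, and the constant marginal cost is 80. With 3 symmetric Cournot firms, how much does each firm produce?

q_i = 14.875

With 3 symmetric Cournot firms, each firm's FOC gives 199 − 8q = 80, so q = 14.875, Q = 3·14.875 = 44.625, and P = 109.75.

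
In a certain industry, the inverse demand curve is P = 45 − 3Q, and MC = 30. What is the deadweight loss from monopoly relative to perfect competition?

Under competition P = MC = 30, so Q = (45 − 30)/3 = 5.
Monopoly sets MR = MC: 45 − 6Q = 30 ⇒ Q = 2.5, P = 45 − 3·2.5 = 37.5.
DWL is the triangle between Q = 2.5 and Q = 5: ½·(5 − 2.5)·(37.5 − 30) = 9.375.

DWL = 9.375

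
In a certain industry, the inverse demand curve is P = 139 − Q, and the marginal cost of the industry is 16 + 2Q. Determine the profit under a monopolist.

A monopolist chooses Q where MR = MC. MR = 139 − 2Q; setting this equal to 16 + 2Q gives Q = 30.75 and P = 108.25.
Profit = 108.25·30.75 − (16·30.75 + ½·2·30.75²) = 1891.125.

Profit = 1891.125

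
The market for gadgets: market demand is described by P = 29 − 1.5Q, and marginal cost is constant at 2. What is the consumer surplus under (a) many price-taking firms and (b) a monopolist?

Competitive firms price at marginal cost: P = 2, giving Q = 18.
CS = ½·(29 − 2)·18 = 243.
A monopolist chooses Q where MR = MC. MR = 29 − 3Q; setting this equal to 2 gives Q = 9 and P = 15.5.
CS = ½·(29 − 15.5)·9 = 60.75.

Competition: CS = 243; Monopoly: CS = 60.75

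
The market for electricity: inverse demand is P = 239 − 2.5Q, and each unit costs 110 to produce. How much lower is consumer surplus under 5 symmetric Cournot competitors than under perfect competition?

Under competition P = MC = 110, so Q = (239 − 110)/2.5 = 51.6.
CS = ½·(239 − 110)·51.6 = 3328.2.
With 5 symmetric Cournot firms, each firm's FOC gives 239 − 15q = 110, so q = 8.6, Q = 5·8.6 = 43, and P = 131.5.
CS = ½·(239 − 131.5)·43 = 2311.25.
Change in consumer surplus: 2311.25 − 3328.2 = −1016.95.

CS falls by 1016.95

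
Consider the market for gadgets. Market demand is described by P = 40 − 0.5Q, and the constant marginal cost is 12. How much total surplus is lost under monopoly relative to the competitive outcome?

Under competition P = MC = 12, so Q = (40 − 12)/0.5 = 56.
The monopolist equates marginal revenue to marginal cost: 40 − Q = 12, so Q = 28. From demand, P = 26.
DWL is the triangle between Q = 28 and Q = 56: ½·(56 − 28)·(26 − 12) = 196.

DWL = 196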